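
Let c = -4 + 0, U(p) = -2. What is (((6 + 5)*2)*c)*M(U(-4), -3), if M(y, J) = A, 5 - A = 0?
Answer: -440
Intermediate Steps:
A = 5 (A = 5 - 1*0 = 5 + 0 = 5)
M(y, J) = 5
c = -4
(((6 + 5)*2)*c)*M(U(-4), -3) = (((6 + 5)*2)*(-4))*5 = ((11*2)*(-4))*5 = (22*(-4))*5 = -88*5 = -440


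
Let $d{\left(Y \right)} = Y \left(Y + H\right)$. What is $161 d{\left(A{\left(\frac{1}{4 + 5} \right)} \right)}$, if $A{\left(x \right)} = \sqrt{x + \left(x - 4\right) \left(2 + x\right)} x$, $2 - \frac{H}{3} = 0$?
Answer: $- \frac{105616}{6561} + \frac{1288 i \sqrt{41}}{27} \approx -16.098 + 305.45 i$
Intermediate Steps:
$H = 6$ ($H = 6 - 0 = 6 + 0 = 6$)
$A{\left(x \right)} = x \sqrt{x + \left(-4 + x\right) \left(2 + x\right)}$ ($A{\left(x \right)} = \sqrt{x + \left(-4 + x\right) \left(2 + x\right)} x = x \sqrt{x + \left(-4 + x\right) \left(2 + x\right)}$)
$d{\left(Y \right)} = Y \left(6 + Y\right)$ ($d{\left(Y \right)} = Y \left(Y + 6\right) = Y \left(6 + Y\right)$)
$161 d{\left(A{\left(\frac{1}{4 + 5} \right)} \right)} = 161 \frac{\sqrt{-8 + \left(\frac{1}{4 + 5}\right)^{2} - \frac{1}{4 + 5}}}{4 + 5} \left(6 + \frac{\sqrt{-8 + \left(\frac{1}{4 + 5}\right)^{2} - \frac{1}{4 + 5}}}{4 + 5}\right) = 161 \frac{\sqrt{-8 + \left(\frac{1}{9}\right)^{2} - \frac{1}{9}}}{9} \left(6 + \frac{\sqrt{-8 + \left(\frac{1}{9}\right)^{2} - \frac{1}{9}}}{9}\right) = 161 \frac{\sqrt{-8 + \frac{1}{81} - \frac{1}{9}}}{9} \left(6 + \frac{\sqrt{-8 + \frac{1}{81} - \frac{1}{9}}}{9}\right) = 161 \frac{\sqrt{- \frac{656}{81}}}{9} \left(6 + \frac{\sqrt{- \frac{656}{81}}}{9}\right) = 161 \frac{\frac{4}{9} i \sqrt{41}}{9} \left(6 + \frac{\frac{4}{9} i \sqrt{41}}{9}\right) = 161 \frac{4 i \sqrt{41}}{81} \left(6 + \frac{4 i \sqrt{41}}{81}\right) = 161 \frac{4 i \sqrt{41} \left(6 + \frac{4 i \sqrt{41}}{81}\right)}{81} = \frac{644 i \sqrt{41} \left(6 + \frac{4 i \sqrt{41}}{81}\right)}{81}$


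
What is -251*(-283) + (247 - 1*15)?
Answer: 71265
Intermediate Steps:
-251*(-283) + (247 - 1*15) = 71033 + (247 - 15) = 71033 + 232 = 71265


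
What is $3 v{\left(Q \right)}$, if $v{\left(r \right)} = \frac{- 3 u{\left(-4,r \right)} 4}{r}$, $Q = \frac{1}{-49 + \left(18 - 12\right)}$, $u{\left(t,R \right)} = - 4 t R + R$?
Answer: $-612$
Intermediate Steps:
$u{\left(t,R \right)} = R - 4 R t$ ($u{\left(t,R \right)} = - 4 R t + R = R - 4 R t$)
$Q = - \frac{1}{43}$ ($Q = \frac{1}{-49 + 6} = \frac{1}{-43} = - \frac{1}{43} \approx -0.023256$)
$v{\left(r \right)} = -204$ ($v{\left(r \right)} = \frac{- 3 r \left(1 - -16\right) 4}{r} = \frac{- 3 r \left(1 + 16\right) 4}{r} = \frac{- 3 r 17 \cdot 4}{r} = \frac{- 3 \cdot 17 r 4}{r} = \frac{- 51 r 4}{r} = \frac{\left(-204\right) r}{r} = -204$)
$3 v{\left(Q \right)} = 3 \left(-204\right) = -612$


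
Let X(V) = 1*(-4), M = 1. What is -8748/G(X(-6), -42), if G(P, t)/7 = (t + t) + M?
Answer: 8748/581 ≈ 15.057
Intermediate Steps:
X(V) = -4
G(P, t) = 7 + 14*t (G(P, t) = 7*((t + t) + 1) = 7*(2*t + 1) = 7*(1 + 2*t) = 7 + 14*t)
-8748/G(X(-6), -42) = -8748/(7 + 14*(-42)) = -8748/(7 - 588) = -8748/(-581) = -8748*(-1/581) = 8748/581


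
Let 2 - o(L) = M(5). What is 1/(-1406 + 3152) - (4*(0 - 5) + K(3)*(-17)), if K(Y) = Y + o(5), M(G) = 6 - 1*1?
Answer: 34921/1746 ≈ 20.001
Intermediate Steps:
M(G) = 5 (M(G) = 6 - 1 = 5)
o(L) = -3 (o(L) = 2 - 1*5 = 2 - 5 = -3)
K(Y) = -3 + Y (K(Y) = Y - 3 = -3 + Y)
1/(-1406 + 3152) - (4*(0 - 5) + K(3)*(-17)) = 1/(-1406 + 3152) - (4*(0 - 5) + (-3 + 3)*(-17)) = 1/1746 - (4*(-5) + 0*(-17)) = 1/1746 - (-20 + 0) = 1/1746 - 1*(-20) = 1/1746 + 20 = 34921/1746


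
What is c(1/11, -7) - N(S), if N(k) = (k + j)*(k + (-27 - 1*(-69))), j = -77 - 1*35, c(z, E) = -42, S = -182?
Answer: -41202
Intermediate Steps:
j = -112 (j = -77 - 35 = -112)
N(k) = (-112 + k)*(42 + k) (N(k) = (k - 112)*(k + (-27 - 1*(-69))) = (-112 + k)*(k + (-27 + 69)) = (-112 + k)*(k + 42) = (-112 + k)*(42 + k))
c(1/11, -7) - N(S) = -42 - (-4704 + (-182)**2 - 70*(-182)) = -42 - (-4704 + 33124 + 12740) = -42 - 1*41160 = -42 - 41160 = -41202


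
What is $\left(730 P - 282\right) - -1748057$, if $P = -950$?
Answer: $1054275$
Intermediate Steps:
$\left(730 P - 282\right) - -1748057 = \left(730 \left(-950\right) - 282\right) - -1748057 = \left(-693500 - 282\right) + 1748057 = -693782 + 1748057 = 1054275$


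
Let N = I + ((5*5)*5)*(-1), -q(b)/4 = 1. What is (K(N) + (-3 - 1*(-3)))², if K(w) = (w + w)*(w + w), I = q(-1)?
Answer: 4430766096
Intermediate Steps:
q(b) = -4 (q(b) = -4*1 = -4)
I = -4
N = -129 (N = -4 + ((5*5)*5)*(-1) = -4 + (25*5)*(-1) = -4 + 125*(-1) = -4 - 125 = -129)
K(w) = 4*w² (K(w) = (2*w)*(2*w) = 4*w²)
(K(N) + (-3 - 1*(-3)))² = (4*(-129)² + (-3 - 1*(-3)))² = (4*16641 + (-3 + 3))² = (66564 + 0)² = 66564² = 4430766096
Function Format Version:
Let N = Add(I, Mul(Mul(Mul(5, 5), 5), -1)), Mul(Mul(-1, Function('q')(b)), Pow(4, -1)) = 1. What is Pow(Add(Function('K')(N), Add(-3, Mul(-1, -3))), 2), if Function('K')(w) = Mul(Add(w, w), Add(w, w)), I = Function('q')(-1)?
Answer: 4430766096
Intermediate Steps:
Function('q')(b) = -4 (Function('q')(b) = Mul(-4, 1) = -4)
I = -4
N = -129 (N = Add(-4, Mul(Mul(Mul(5, 5), 5), -1)) = Add(-4, Mul(Mul(25, 5), -1)) = Add(-4, Mul(125, -1)) = Add(-4, -125) = -129)
Function('K')(w) = Mul(4, Pow(w, 2)) (Function('K')(w) = Mul(Mul(2, w), Mul(2, w)) = Mul(4, Pow(w, 2)))
Pow(Add(Function('K')(N), Add(-3, Mul(-1, -3))), 2) = Pow(Add(Mul(4, Pow(-129, 2)), Add(-3, Mul(-1, -3))), 2) = Pow(Add(Mul(4, 16641), Add(-3, 3)), 2) = Pow(Add(66564, 0), 2) = Pow(66564, 2) = 4430766096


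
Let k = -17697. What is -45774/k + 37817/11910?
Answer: 404805263/70257090 ≈ 5.7618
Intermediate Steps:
-45774/k + 37817/11910 = -45774/(-17697) + 37817/11910 = -45774*(-1/17697) + 37817*(1/11910) = 15258/5899 + 37817/11910 = 404805263/70257090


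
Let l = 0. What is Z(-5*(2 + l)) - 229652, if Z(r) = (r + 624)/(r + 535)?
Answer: -120566686/525 ≈ -2.2965e+5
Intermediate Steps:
Z(r) = (624 + r)/(535 + r)
Z(-5*(2 + l)) - 229652 = (624 - 5*(2 + 0))/(535 - 5*(2 + 0)) - 229652 = (624 - 5*2)/(535 - 5*2) - 229652 = (624 - 10)/(535 - 10) - 229652 = 614/525 - 229652 = -120566686/525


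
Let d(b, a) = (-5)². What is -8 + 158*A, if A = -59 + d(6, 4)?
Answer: -5380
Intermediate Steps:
d(b, a) = 25
A = -34 (A = -59 + 25 = -34)
-8 + 158*A = -8 + 158*(-34) = -8 - 5372 = -5380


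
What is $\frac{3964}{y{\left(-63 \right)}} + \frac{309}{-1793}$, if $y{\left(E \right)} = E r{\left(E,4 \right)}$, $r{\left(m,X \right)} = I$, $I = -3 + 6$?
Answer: $- \frac{7165853}{338877} \approx -21.146$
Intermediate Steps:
$I = 3$
$r{\left(m,X \right)} = 3$
$y{\left(E \right)} = 3 E$ ($y{\left(E \right)} = E 3 = 3 E$)
$\frac{3964}{y{\left(-63 \right)}} + \frac{309}{-1793} = \frac{3964}{3 \left(-63\right)} + \frac{309}{-1793} = \frac{3964}{-189} + 309 \left(- \frac{1}{1793}\right) = 3964 \left(- \frac{1}{189}\right) - \frac{309}{1793} = - \frac{3964}{189} - \frac{309}{1793} = - \frac{7165853}{338877}$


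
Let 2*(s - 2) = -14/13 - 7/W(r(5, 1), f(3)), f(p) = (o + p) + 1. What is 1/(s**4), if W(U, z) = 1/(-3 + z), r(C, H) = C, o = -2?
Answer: 456976/276922881 ≈ 0.0016502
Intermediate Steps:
f(p) = -1 + p (f(p) = (-2 + p) + 1 = -1 + p)
s = 129/26 (s = 2 + (-14/13 - 7/(1/(-3 + (-1 + 3))))/2 = 2 + (-14*1/13 - 7/(1/(-3 + 2)))/2 = 2 + (-14/13 - 7/(1/(-1)))/2 = 2 + (-14/13 - 7/(-1))/2 = 2 + (-14/13 - 7*(-1))/2 = 2 + (-14/13 + 7)/2 = 2 + (1/2)*(77/13) = 2 + 77/26 = 129/26 ≈ 4.9615)
1/(s**4) = 1/((129/26)**4) = 1/(276922881/456976) = 456976/276922881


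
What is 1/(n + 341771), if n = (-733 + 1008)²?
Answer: 1/417396 ≈ 2.3958e-6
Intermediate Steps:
n = 75625 (n = 275² = 75625)
1/(n + 341771) = 1/(75625 + 341771) = 1/417396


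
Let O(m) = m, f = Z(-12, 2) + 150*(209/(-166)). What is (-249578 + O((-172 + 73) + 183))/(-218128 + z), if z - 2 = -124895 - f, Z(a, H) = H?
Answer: 10354001/14227617 ≈ 0.72774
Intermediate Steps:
f = -15509/83 (f = 2 + 150*(209/(-166)) = 2 + 150*(209*(-1/166)) = 2 + 150*(-209/166) = 2 - 15675/83 = -15509/83 ≈ -186.86)
z = -10350610/83 (z = 2 + (-124895 - 1*(-15509/83)) = 2 + (-124895 + 15509/83) = 2 - 10350776/83 = -10350610/83 ≈ -1.2471e+5)
(-249578 + O((-172 + 73) + 183))/(-218128 + z) = (-249578 + ((-172 + 73) + 183))/(-218128 - 10350610/83) = (-249578 + (-99 + 183))/(-28455234/83) = (-249578 + 84)*(-83/28455234) = -249494*(-83/28455234) = 10354001/14227617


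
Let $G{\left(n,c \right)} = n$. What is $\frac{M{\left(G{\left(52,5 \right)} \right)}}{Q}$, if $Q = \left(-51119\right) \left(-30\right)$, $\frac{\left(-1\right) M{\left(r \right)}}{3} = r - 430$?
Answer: $\frac{189}{255595} \approx 0.00073945$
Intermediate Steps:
$M{\left(r \right)} = 1290 - 3 r$ ($M{\left(r \right)} = - 3 \left(r - 430\right) = - 3 \left(-430 + r\right) = 1290 - 3 r$)
$Q = 1533570$
$\frac{M{\left(G{\left(52,5 \right)} \right)}}{Q} = \frac{1290 - 156}{1533570} = \left(1290 - 156\right) \frac{1}{1533570} = 1134 \cdot \frac{1}{1533570} = \frac{189}{255595}$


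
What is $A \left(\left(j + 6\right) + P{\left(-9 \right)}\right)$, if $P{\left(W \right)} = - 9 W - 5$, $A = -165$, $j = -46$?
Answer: $-5940$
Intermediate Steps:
$P{\left(W \right)} = -5 - 9 W$
$A \left(\left(j + 6\right) + P{\left(-9 \right)}\right) = - 165 \left(\left(-46 + 6\right) - -76\right) = - 165 \left(-40 + \left(-5 + 81\right)\right) = - 165 \left(-40 + 76\right) = \left(-165\right) 36 = -5940$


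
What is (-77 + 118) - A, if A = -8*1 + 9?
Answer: 40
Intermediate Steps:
A = 1 (A = -8 + 9 = 1)
(-77 + 118) - A = (-77 + 118) - 1*1 = 41 - 1 = 40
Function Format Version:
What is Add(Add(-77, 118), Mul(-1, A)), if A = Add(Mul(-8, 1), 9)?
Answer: 40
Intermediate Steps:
A = 1 (A = Add(-8, 9) = 1)
Add(Add(-77, 118), Mul(-1, A)) = Add(Add(-77, 118), Mul(-1, 1)) = Add(41, -1) = 40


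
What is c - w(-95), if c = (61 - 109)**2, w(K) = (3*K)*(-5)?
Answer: 879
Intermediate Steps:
w(K) = -15*K
c = 2304 (c = (-48)**2 = 2304)
c - w(-95) = 2304 - (-15)*(-95) = 2304 - 1*1425 = 2304 - 1425 = 879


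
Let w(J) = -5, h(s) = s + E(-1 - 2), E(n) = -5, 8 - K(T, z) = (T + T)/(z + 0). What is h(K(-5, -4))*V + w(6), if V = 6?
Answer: -2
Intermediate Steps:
K(T, z) = 8 - 2*T/z (K(T, z) = 8 - (T + T)/(z + 0) = 8 - 2*T/z)
h(s) = -5 + s (h(s) = s - 5 = -5 + s)
h(K(-5, -4))*V + w(6) = (-5 + (8 - 2*(-5)/(-4)))*6 - 5 = (-5 + (8 - 2*(-5)*(-¼)))*6 - 5 = (-5 + (8 - 5/2))*6 - 5 = (-5 + 11/2)*6 - 5 = (½)*6 - 5 = 3 - 5 = -2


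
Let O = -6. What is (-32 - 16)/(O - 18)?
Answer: 2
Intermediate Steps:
(-32 - 16)/(O - 18) = (-32 - 16)/(-6 - 18) = -48/(-24) = -48*(-1/24) = 2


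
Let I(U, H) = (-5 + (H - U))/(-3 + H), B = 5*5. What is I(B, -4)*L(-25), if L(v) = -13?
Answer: -442/7 ≈ -63.143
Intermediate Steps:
B = 25
I(U, H) = (-5 + H - U)/(-3 + H)
I(B, -4)*L(-25) = ((-5 - 4 - 1*25)/(-3 - 4))*(-13) = ((-5 - 4 - 25)/(-7))*(-13) = -⅐*(-34)*(-13) = (34/7)*(-13) = -442/7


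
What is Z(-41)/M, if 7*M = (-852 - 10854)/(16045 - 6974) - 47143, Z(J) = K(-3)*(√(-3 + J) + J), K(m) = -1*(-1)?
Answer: 2603377/427645859 - 126994*I*√11/427645859 ≈ 0.0060877 - 0.00098491*I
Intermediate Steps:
K(m) = 1
Z(J) = J + √(-3 + J) (Z(J) = 1*(√(-3 + J) + J) = 1*(J + √(-3 + J)) = J + √(-3 + J))
M = -427645859/63497 (M = ((-852 - 10854)/(16045 - 6974) - 47143)/7 = (-11706/9071 - 47143)/7 = (⅐)*(-427645859/9071) = -427645859/63497 ≈ -6734.9)
Z(-41)/M = (-41 + √(-3 - 41))/(-427645859/63497) = (-41 + √(-44))*(-63497/427645859) = (-41 + 2*I*√11)*(-63497/427645859) = 2603377/427645859 - 126994*I*√11/427645859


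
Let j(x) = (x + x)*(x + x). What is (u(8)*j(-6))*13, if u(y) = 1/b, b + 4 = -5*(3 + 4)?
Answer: -48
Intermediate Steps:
b = -39 (b = -4 - 5*(3 + 4) = -4 - 5*7 = -4 - 35 = -39)
u(y) = -1/39 (u(y) = 1/(-39) = -1/39)
j(x) = 4*x² (j(x) = (2*x)*(2*x) = 4*x²)
(u(8)*j(-6))*13 = -4*(-6)²/39*13 = -4*36/39*13 = -1/39*144*13 = -48/13*13 = -48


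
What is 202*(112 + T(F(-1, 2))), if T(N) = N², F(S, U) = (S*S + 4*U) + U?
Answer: 47066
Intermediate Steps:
F(S, U) = S² + 5*U (F(S, U) = (S² + 4*U) + U = S² + 5*U)
202*(112 + T(F(-1, 2))) = 202*(112 + ((-1)² + 5*2)²) = 202*(112 + (1 + 10)²) = 202*(112 + 11²) = 202*(112 + 121) = 202*233 = 47066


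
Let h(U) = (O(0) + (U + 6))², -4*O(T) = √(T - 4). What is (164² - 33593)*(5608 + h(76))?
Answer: -330342919/4 + 549154*I ≈ -8.2586e+7 + 5.4915e+5*I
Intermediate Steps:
O(T) = -√(-4 + T)/4 (O(T) = -√(T - 4)/4 = -√(-4 + T)/4)
h(U) = (6 + U - I/2)² (h(U) = (-√(-4 + 0)/4 + (U + 6))² = (-I/2 + (6 + U))² = (6 + U - I/2)²)
(164² - 33593)*(5608 + h(76)) = (164² - 33593)*(5608 + (12 - I + 2*76)²/4) = (26896 - 33593)*(5608 + (12 - I + 152)²/4) = -6697*(5608 + (164 - I)²/4) = -37556776 - 6697*(164 - I)²/4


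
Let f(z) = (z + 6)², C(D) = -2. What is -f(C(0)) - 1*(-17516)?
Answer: 17500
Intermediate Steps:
f(z) = (6 + z)²
-f(C(0)) - 1*(-17516) = -(6 - 2)² - 1*(-17516) = -1*4² + 17516 = -1*16 + 17516 = -16 + 17516 = 17500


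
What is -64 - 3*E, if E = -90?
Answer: 206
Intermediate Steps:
-64 - 3*E = -64 - 3*(-90) = -64 + 270 = 206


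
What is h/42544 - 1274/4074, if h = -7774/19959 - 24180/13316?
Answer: -28586551040515/91398985000816 ≈ -0.31277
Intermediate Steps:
h = -146531801/66443511 (h = -7774*1/19959 - 24180*1/13316 = -7774/19959 - 6045/3329 = -146531801/66443511 ≈ -2.2054)
h/42544 - 1274/4074 = -146531801/66443511/42544 - 1274/4074 = -146531801/66443511*1/42544 - 1274*1/4074 = -146531801/2826772731984 - 91/291 = -28586551040515/91398985000816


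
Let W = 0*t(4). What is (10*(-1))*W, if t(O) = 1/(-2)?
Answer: 0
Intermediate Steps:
t(O) = -½
W = 0 (W = 0*(-½) = 0)
(10*(-1))*W = (10*(-1))*0 = -10*0 = 0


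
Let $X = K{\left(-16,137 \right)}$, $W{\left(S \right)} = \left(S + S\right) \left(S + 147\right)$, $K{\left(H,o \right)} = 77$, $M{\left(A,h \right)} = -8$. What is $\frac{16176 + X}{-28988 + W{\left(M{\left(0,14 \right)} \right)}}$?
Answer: $- \frac{16253}{31212} \approx -0.52073$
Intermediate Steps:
$W{\left(S \right)} = 2 S \left(147 + S\right)$
$X = 77$
$\frac{16176 + X}{-28988 + W{\left(M{\left(0,14 \right)} \right)}} = \frac{16176 + 77}{-28988 + 2 \left(-8\right) \left(147 - 8\right)} = \frac{16253}{-28988 + 2 \left(-8\right) 139} = \frac{16253}{-28988 - 2224} = \frac{16253}{-31212} = 16253 \left(- \frac{1}{31212}\right) = - \frac{16253}{31212}$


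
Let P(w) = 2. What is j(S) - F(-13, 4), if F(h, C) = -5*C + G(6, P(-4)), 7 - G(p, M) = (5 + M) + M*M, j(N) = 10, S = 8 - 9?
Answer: 34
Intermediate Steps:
S = -1
G(p, M) = 2 - M - M² (G(p, M) = 7 - ((5 + M) + M*M) = 7 - ((5 + M) + M²) = 7 - (5 + M + M²) = 7 + (-5 - M - M²) = 2 - M - M²)
F(h, C) = -4 - 5*C (F(h, C) = -5*C + (2 - 1*2 - 1*2²) = -5*C + (2 - 2 - 1*4) = -5*C + (2 - 2 - 4) = -5*C - 4 = -4 - 5*C)
j(S) - F(-13, 4) = 10 - (-4 - 5*4) = 10 - (-4 - 20) = 10 - 1*(-24) = 10 + 24 = 34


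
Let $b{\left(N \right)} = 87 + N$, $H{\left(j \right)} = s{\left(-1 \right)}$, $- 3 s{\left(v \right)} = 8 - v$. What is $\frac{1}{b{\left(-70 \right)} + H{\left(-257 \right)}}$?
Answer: $\frac{1}{14} \approx 0.071429$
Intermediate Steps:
$s{\left(v \right)} = - \frac{8}{3} + \frac{v}{3}$ ($s{\left(v \right)} = - \frac{8 - v}{3} = - \frac{8}{3} + \frac{v}{3}$)
$H{\left(j \right)} = -3$ ($H{\left(j \right)} = - \frac{8}{3} + \frac{1}{3} \left(-1\right) = - \frac{8}{3} - \frac{1}{3} = -3$)
$\frac{1}{b{\left(-70 \right)} + H{\left(-257 \right)}} = \frac{1}{\left(87 - 70\right) - 3} = \frac{1}{17 - 3} = \frac{1}{14}$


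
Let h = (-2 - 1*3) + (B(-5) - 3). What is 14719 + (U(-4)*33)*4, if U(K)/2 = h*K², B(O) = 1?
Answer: -14849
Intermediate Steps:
h = -7 (h = (-2 - 1*3) + (1 - 3) = (-2 - 3) - 2 = -5 - 2 = -7)
U(K) = -14*K² (U(K) = 2*(-7*K²) = -14*K²)
14719 + (U(-4)*33)*4 = 14719 + (-14*(-4)²*33)*4 = 14719 + (-14*16*33)*4 = 14719 - 224*33*4 = 14719 - 7392*4 = 14719 - 29568 = -14849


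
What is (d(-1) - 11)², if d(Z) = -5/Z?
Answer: 36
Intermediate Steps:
(d(-1) - 11)² = (-5/(-1) - 11)² = (-5*(-1) - 11)² = (5 - 11)² = (-6)² = 36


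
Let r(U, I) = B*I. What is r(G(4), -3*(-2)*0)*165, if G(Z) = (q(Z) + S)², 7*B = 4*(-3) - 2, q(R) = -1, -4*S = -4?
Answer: 0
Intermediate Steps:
S = 1 (S = -¼*(-4) = 1)
B = -2 (B = (4*(-3) - 2)/7 = (-12 - 2)/7 = (⅐)*(-14) = -2)
G(Z) = 0 (G(Z) = (-1 + 1)² = 0² = 0)
r(U, I) = -2*I
r(G(4), -3*(-2)*0)*165 = -2*(-3*(-2))*0*165 = -12*0*165 = -2*0*165 = 0*165 = 0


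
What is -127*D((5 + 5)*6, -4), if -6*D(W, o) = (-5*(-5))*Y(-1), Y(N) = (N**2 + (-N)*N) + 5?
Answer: 15875/6 ≈ 2645.8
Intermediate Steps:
Y(N) = 5 (Y(N) = (N**2 - N**2) + 5 = 0 + 5 = 5)
D(W, o) = -125/6 (D(W, o) = -(-5*(-5))*5/6 = -25*5/6 = -1/6*125 = -125/6)
-127*D((5 + 5)*6, -4) = -127*(-125/6) = 15875/6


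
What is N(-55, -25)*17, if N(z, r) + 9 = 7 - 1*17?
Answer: -323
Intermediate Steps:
N(z, r) = -19 (N(z, r) = -9 + (7 - 1*17) = -9 + (7 - 17) = -9 - 10 = -19)
N(-55, -25)*17 = -19*17 = -323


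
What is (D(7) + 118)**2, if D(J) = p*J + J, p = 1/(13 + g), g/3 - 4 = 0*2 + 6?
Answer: 28965924/1849 ≈ 15666.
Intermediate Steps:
g = 30 (g = 12 + 3*(0*2 + 6) = 12 + 3*(0 + 6) = 12 + 3*6 = 12 + 18 = 30)
p = 1/43 (p = 1/(13 + 30) = 1/43 ≈ 0.023256)
D(J) = 44*J/43 (D(J) = J/43 + J = 44*J/43)
(D(7) + 118)**2 = ((44/43)*7 + 118)**2 = (308/43 + 118)**2 = (5382/43)**2 = 28965924/1849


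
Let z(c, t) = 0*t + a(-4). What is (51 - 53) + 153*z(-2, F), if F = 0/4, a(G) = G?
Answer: -614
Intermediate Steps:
F = 0 (F = 0*(¼) = 0)
z(c, t) = -4 (z(c, t) = 0*t - 4 = 0 - 4 = -4)
(51 - 53) + 153*z(-2, F) = (51 - 53) + 153*(-4) = -2 - 612 = -614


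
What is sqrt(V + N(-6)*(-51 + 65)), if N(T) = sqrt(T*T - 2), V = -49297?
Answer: sqrt(-49297 + 14*sqrt(34)) ≈ 221.85*I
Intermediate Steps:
N(T) = sqrt(-2 + T**2) (N(T) = sqrt(T**2 - 2) = sqrt(-2 + T**2))
sqrt(V + N(-6)*(-51 + 65)) = sqrt(-49297 + sqrt(-2 + (-6)**2)*(-51 + 65)) = sqrt(-49297 + sqrt(-2 + 36)*14) = sqrt(-49297 + sqrt(34)*14) = sqrt(-49297 + 14*sqrt(34))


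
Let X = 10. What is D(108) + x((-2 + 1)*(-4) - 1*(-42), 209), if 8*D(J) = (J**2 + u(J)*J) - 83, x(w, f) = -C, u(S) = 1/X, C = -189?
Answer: 65519/40 ≈ 1638.0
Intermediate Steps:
u(S) = 1/10
x(w, f) = 189 (x(w, f) = -1*(-189) = 189)
D(J) = -83/8 + J**2/8 + J/80 (D(J) = ((J**2 + J/10) - 83)/8 = (-83 + J**2 + J/10)/8 = -83/8 + J**2/8 + J/80)
D(108) + x((-2 + 1)*(-4) - 1*(-42), 209) = (-83/8 + (1/8)*108**2 + (1/80)*108) + 189 = (-83/8 + (1/8)*11664 + 27/20) + 189 = (-83/8 + 1458 + 27/20) + 189 = 57959/40 + 189 = 65519/40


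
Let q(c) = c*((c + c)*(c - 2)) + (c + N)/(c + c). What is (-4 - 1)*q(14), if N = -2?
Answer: -164655/7 ≈ -23522.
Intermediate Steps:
q(c) = (-2 + c)/(2*c) + 2*c²*(-2 + c) (q(c) = c*((c + c)*(c - 2)) + (c - 2)/(c + c) = c*((2*c)*(-2 + c)) + (-2 + c)/((2*c)) = c*(2*c*(-2 + c)) + (-2 + c)*(1/(2*c)) = 2*c²*(-2 + c) + (-2 + c)/(2*c) = (-2 + c)/(2*c) + 2*c²*(-2 + c))
(-4 - 1)*q(14) = (-4 - 1)*((½)*(-2 + 14 - 8*14³ + 4*14⁴)/14) = -5*(-2 + 14 - 8*2744 + 4*38416)/(2*14) = -5*(-2 + 14 - 21952 + 153664)/(2*14) = -5*131724/(2*14) = -5*32931/7 = -164655/7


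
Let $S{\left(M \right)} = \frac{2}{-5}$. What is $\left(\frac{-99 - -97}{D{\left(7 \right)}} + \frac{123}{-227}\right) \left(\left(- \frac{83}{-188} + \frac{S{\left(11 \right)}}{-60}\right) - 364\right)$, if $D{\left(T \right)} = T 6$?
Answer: $\frac{1440428761}{6721470} \approx 214.3$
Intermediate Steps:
$D{\left(T \right)} = 6 T$
$S{\left(M \right)} = - \frac{2}{5}$ ($S{\left(M \right)} = 2 \left(- \frac{1}{5}\right) = - \frac{2}{5}$)
$\left(\frac{-99 - -97}{D{\left(7 \right)}} + \frac{123}{-227}\right) \left(\left(- \frac{83}{-188} + \frac{S{\left(11 \right)}}{-60}\right) - 364\right) = \left(\frac{-99 - -97}{6 \cdot 7} + \frac{123}{-227}\right) \left(\left(- \frac{83}{-188} - \frac{2}{5 \left(-60\right)}\right) - 364\right) = \left(\frac{-99 + 97}{42} + 123 \left(- \frac{1}{227}\right)\right) \left(\left(\left(-83\right) \left(- \frac{1}{188}\right) - - \frac{1}{150}\right) - 364\right) = \left(\left(-2\right) \frac{1}{42} - \frac{123}{227}\right) \left(\left(\frac{83}{188} + \frac{1}{150}\right) - 364\right) = \left(- \frac{1}{21} - \frac{123}{227}\right) \left(\frac{6319}{14100} - 364\right) = \left(- \frac{2810}{4767}\right) \left(- \frac{5126081}{14100}\right) = \frac{1440428761}{6721470}$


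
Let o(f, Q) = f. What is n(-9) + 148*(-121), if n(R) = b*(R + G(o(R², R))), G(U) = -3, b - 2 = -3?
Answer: -17896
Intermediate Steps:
b = -1 (b = 2 - 3 = -1)
n(R) = 3 - R (n(R) = -(R - 3) = -(-3 + R) = 3 - R)
n(-9) + 148*(-121) = (3 - 1*(-9)) + 148*(-121) = (3 + 9) - 17908 = 12 - 17908 = -17896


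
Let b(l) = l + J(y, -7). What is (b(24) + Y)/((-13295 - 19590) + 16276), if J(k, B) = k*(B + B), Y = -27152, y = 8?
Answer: 27240/16609 ≈ 1.6401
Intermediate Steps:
J(k, B) = 2*B*k (J(k, B) = k*(2*B) = 2*B*k)
b(l) = -112 + l (b(l) = l + 2*(-7)*8 = l - 112 = -112 + l)
(b(24) + Y)/((-13295 - 19590) + 16276) = ((-112 + 24) - 27152)/((-13295 - 19590) + 16276) = (-88 - 27152)/(-32885 + 16276) = -27240/(-16609) = -27240*(-1/16609) = 27240/16609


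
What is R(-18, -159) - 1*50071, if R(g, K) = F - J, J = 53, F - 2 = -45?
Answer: -50167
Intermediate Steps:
F = -43 (F = 2 - 45 = -43)
R(g, K) = -96 (R(g, K) = -43 - 1*53 = -43 - 53 = -96)
R(-18, -159) - 1*50071 = -96 - 1*50071 = -96 - 50071 = -50167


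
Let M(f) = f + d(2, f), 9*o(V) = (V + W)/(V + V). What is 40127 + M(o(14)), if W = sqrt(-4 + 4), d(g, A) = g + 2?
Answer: 722359/18 ≈ 40131.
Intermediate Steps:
d(g, A) = 2 + g
W = 0 (W = sqrt(0) = 0)
o(V) = 1/18 (o(V) = ((V + 0)/(V + V))/9 = (V/((2*V)))/9 = (V*(1/(2*V)))/9 = (1/9)*(1/2) = 1/18)
M(f) = 4 + f (M(f) = f + (2 + 2) = f + 4 = 4 + f)
40127 + M(o(14)) = 40127 + (4 + 1/18) = 40127 + 73/18 = 722359/18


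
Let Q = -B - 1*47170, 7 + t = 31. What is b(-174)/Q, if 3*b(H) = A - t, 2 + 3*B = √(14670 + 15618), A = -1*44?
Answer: 601409/1251530236 - 17*√1893/1251530236 ≈ 0.00047995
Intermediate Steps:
t = 24 (t = -7 + 31 = 24)
A = -44
B = -⅔ + 4*√1893/3 (B = -⅔ + √(14670 + 15618)/3 = -⅔ + √30288/3 = -⅔ + (4*√1893)/3 = -⅔ + 4*√1893/3 ≈ 57.345)
b(H) = -68/3 (b(H) = (-44 - 1*24)/3 = (-44 - 24)/3 = (⅓)*(-68) = -68/3)
Q = -141508/3 - 4*√1893/3 (Q = -(-⅔ + 4*√1893/3) - 1*47170 = (⅔ - 4*√1893/3) - 47170 = -141508/3 - 4*√1893/3 ≈ -47227.)
b(-174)/Q = -68/(3*(-141508/3 - 4*√1893/3))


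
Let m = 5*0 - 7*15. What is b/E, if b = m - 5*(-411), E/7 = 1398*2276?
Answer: 325/3712156 ≈ 8.7550e-5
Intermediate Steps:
m = -105 (m = 0 - 105 = -105)
E = 22272936 (E = 7*(1398*2276) = 7*3181848 = 22272936)
b = 1950 (b = -105 - 5*(-411) = -105 + 2055 = 1950)
b/E = 1950/22272936 = 1950*(1/22272936) = 325/3712156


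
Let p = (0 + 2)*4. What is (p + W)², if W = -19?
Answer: 121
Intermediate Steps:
p = 8 (p = 2*4 = 8)
(p + W)² = (8 - 19)² = (-11)² = 121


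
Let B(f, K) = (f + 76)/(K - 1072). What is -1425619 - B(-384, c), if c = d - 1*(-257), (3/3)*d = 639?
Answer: -5702483/4 ≈ -1.4256e+6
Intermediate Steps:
d = 639
c = 896 (c = 639 - 1*(-257) = 639 + 257 = 896)
B(f, K) = (76 + f)/(-1072 + K)
-1425619 - B(-384, c) = -1425619 - (76 - 384)/(-1072 + 896) = -1425619 - (-308)/(-176) = -1425619 - (-1)*(-308)/176 = -1425619 - 1*7/4 = -1425619 - 7/4 = -5702483/4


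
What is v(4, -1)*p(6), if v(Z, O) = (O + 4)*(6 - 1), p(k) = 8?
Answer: 120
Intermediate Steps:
v(Z, O) = 20 + 5*O (v(Z, O) = (4 + O)*5 = 20 + 5*O)
v(4, -1)*p(6) = (20 + 5*(-1))*8 = (20 - 5)*8 = 15*8 = 120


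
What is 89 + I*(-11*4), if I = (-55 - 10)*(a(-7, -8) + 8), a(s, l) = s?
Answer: 2949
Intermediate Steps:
I = -65 (I = (-55 - 10)*(-7 + 8) = -65*1 = -65)
89 + I*(-11*4) = 89 - (-715)*4 = 89 - 65*(-44) = 89 + 2860 = 2949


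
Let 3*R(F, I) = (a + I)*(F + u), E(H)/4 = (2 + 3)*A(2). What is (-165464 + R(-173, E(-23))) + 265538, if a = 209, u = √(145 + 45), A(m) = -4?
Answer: 92635 + 43*√190 ≈ 93228.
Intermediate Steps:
u = √190 ≈ 13.784
E(H) = -80 (E(H) = 4*((2 + 3)*(-4)) = 4*(5*(-4)) = 4*(-20) = -80)
R(F, I) = (209 + I)*(F + √190)/3 (R(F, I) = ((209 + I)*(F + √190))/3 = (209 + I)*(F + √190)/3)
(-165464 + R(-173, E(-23))) + 265538 = (-165464 + ((209/3)*(-173) + 209*√190/3 + (⅓)*(-173)*(-80) + (⅓)*(-80)*√190)) + 265538 = (-165464 + (-36157/3 + 209*√190/3 + 13840/3 - 80*√190/3)) + 265538 = (-165464 + (-7439 + 43*√190)) + 265538 = (-172903 + 43*√190) + 265538 = 92635 + 43*√190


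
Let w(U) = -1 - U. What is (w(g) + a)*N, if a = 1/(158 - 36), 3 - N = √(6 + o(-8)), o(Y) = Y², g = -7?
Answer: 2199/122 - 733*√70/122 ≈ -32.244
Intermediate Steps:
N = 3 - √70 (N = 3 - √(6 + (-8)²) = 3 - √(6 + 64) = 3 - √70 ≈ -5.3666)
a = 1/122 ≈ 0.0081967
(w(g) + a)*N = ((-1 - 1*(-7)) + 1/122)*(3 - √70) = ((-1 + 7) + 1/122)*(3 - √70) = (6 + 1/122)*(3 - √70) = 733*(3 - √70)/122 = 2199/122 - 733*√70/122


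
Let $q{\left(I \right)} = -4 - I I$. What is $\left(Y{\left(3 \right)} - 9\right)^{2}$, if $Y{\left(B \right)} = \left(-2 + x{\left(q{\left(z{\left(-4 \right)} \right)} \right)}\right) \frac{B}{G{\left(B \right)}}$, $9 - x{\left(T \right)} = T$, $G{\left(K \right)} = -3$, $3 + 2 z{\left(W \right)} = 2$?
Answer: $\frac{6561}{16} \approx 410.06$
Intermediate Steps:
$z{\left(W \right)} = - \frac{1}{2}$ ($z{\left(W \right)} = - \frac{3}{2} + \frac{1}{2} \cdot 2 = - \frac{3}{2} + 1 = - \frac{1}{2}$)
$q{\left(I \right)} = -4 - I^{2}$
$x{\left(T \right)} = 9 - T$
$Y{\left(B \right)} = - \frac{15 B}{4}$ ($Y{\left(B \right)} = \left(-2 + \left(9 - \left(-4 - \left(- \frac{1}{2}\right)^{2}\right)\right)\right) \frac{B}{-3} = \left(-2 + \left(9 - \left(-4 - \frac{1}{4}\right)\right)\right) B \left(- \frac{1}{3}\right) = \left(-2 + \left(9 - \left(-4 - \frac{1}{4}\right)\right)\right) \left(- \frac{B}{3}\right) = \left(-2 + \left(9 - - \frac{17}{4}\right)\right) \left(- \frac{B}{3}\right) = \left(-2 + \left(9 + \frac{17}{4}\right)\right) \left(- \frac{B}{3}\right) = \left(-2 + \frac{53}{4}\right) \left(- \frac{B}{3}\right) = \frac{45 \left(- \frac{B}{3}\right)}{4} = - \frac{15 B}{4}$)
$\left(Y{\left(3 \right)} - 9\right)^{2} = \left(\left(- \frac{15}{4}\right) 3 - 9\right)^{2} = \left(- \frac{45}{4} - 9\right)^{2} = \left(- \frac{81}{4}\right)^{2} = \frac{6561}{16}$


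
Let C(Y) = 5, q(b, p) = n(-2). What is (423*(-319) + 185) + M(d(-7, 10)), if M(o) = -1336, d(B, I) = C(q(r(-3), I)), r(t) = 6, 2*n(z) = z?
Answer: -136088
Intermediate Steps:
n(z) = z/2
q(b, p) = -1 (q(b, p) = (1/2)*(-2) = -1)
d(B, I) = 5
(423*(-319) + 185) + M(d(-7, 10)) = (423*(-319) + 185) - 1336 = (-134937 + 185) - 1336 = -134752 - 1336 = -136088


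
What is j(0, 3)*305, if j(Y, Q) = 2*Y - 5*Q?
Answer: -4575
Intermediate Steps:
j(Y, Q) = -5*Q + 2*Y
j(0, 3)*305 = (-5*3 + 2*0)*305 = (-15 + 0)*305 = -15*305 = -4575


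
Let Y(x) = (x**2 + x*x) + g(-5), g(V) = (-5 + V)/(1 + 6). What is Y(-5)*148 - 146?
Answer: 49298/7 ≈ 7042.6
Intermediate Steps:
g(V) = -5/7 + V/7 (g(V) = (-5 + V)/7 = (-5 + V)*(1/7) = -5/7 + V/7)
Y(x) = -10/7 + 2*x**2 (Y(x) = (x**2 + x*x) + (-5/7 + (1/7)*(-5)) = (x**2 + x**2) + (-5/7 - 5/7) = 2*x**2 - 10/7 = -10/7 + 2*x**2)
Y(-5)*148 - 146 = (-10/7 + 2*(-5)**2)*148 - 146 = (-10/7 + 2*25)*148 - 146 = (-10/7 + 50)*148 - 146 = (340/7)*148 - 146 = 50320/7 - 146 = 49298/7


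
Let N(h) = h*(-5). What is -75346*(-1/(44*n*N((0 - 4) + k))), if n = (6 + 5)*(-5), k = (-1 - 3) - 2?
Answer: -37673/60500 ≈ -0.62269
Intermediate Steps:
k = -6 (k = -4 - 2 = -6)
n = -55 (n = 11*(-5) = -55)
N(h) = -5*h
-75346*(-1/(44*n*N((0 - 4) + k))) = -75346*(-1/(12100*((0 - 4) - 6))) = -75346*(-1/(12100*(-4 - 6))) = -75346/((-5*(-10)*(-44))*(-55)) = -75346/((50*(-44))*(-55)) = -75346/((-2200*(-55))) = -75346/121000 = -75346*1/121000 = -37673/60500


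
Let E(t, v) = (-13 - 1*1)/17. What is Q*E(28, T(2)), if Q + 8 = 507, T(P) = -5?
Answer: -6986/17 ≈ -410.94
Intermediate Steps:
Q = 499 (Q = -8 + 507 = 499)
E(t, v) = -14/17 (E(t, v) = (-13 - 1)*(1/17) = -14*1/17 = -14/17)
Q*E(28, T(2)) = 499*(-14/17) = -6986/17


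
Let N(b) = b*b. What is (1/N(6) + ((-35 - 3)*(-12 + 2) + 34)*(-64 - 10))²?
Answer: 1216377381025/1296 ≈ 9.3856e+8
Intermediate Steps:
N(b) = b²
(1/N(6) + ((-35 - 3)*(-12 + 2) + 34)*(-64 - 10))² = (1/(6²) + ((-35 - 3)*(-12 + 2) + 34)*(-64 - 10))² = (1/36 + (-38*(-10) + 34)*(-74))² = (1/36 + (380 + 34)*(-74))² = (1/36 + 414*(-74))² = (1/36 - 30636)² = (-1102895/36)² = 1216377381025/1296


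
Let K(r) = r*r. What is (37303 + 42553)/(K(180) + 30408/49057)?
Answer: 489686974/198684651 ≈ 2.4646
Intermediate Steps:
K(r) = r²
(37303 + 42553)/(K(180) + 30408/49057) = (37303 + 42553)/(180² + 30408/49057) = 79856/(32400 + 30408*(1/49057)) = 79856/(32400 + 30408/49057) = 79856/(1589477208/49057) = 79856*(49057/1589477208) = 489686974/198684651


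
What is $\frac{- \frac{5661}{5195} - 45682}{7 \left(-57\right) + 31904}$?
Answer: $- \frac{237323651}{163668475} \approx -1.45$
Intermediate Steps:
$\frac{- \frac{5661}{5195} - 45682}{7 \left(-57\right) + 31904} = \frac{\left(-5661\right) \frac{1}{5195} - 45682}{-399 + 31904} = \frac{- \frac{5661}{5195} - 45682}{31505} = \left(- \frac{237323651}{5195}\right) \frac{1}{31505} = - \frac{237323651}{163668475}$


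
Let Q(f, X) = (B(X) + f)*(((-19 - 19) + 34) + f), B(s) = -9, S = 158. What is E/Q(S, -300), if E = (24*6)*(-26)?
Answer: -1872/11473 ≈ -0.16317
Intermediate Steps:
Q(f, X) = (-9 + f)*(-4 + f) (Q(f, X) = (-9 + f)*(((-19 - 19) + 34) + f) = (-9 + f)*((-38 + 34) + f) = (-9 + f)*(-4 + f))
E = -3744 (E = 144*(-26) = -3744)
E/Q(S, -300) = -3744/(36 + 158² - 13*158) = -3744/(36 + 24964 - 2054) = -3744/22946 = -3744*1/22946 = -1872/11473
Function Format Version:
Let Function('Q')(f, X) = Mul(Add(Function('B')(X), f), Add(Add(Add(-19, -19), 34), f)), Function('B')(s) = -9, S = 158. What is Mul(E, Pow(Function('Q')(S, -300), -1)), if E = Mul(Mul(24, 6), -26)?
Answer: Rational(-1872, 11473) ≈ -0.16317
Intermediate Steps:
Function('Q')(f, X) = Mul(Add(-9, f), Add(-4, f)) (Function('Q')(f, X) = Mul(Add(-9, f), Add(Add(Add(-19, -19), 34), f)) = Mul(Add(-9, f), Add(Add(-38, 34), f)) = Mul(Add(-9, f), Add(-4, f)))
E = -3744 (E = Mul(144, -26) = -3744)
Mul(E, Pow(Function('Q')(S, -300), -1)) = Mul(-3744, Pow(Add(36, Pow(158, 2), Mul(-13, 158)), -1)) = Mul(-3744, Pow(Add(36, 24964, -2054), -1)) = Mul(-3744, Pow(22946, -1)) = Mul(-3744, Rational(1, 22946)) = Rational(-1872, 11473)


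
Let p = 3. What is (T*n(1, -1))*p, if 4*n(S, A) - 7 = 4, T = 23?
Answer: 759/4 ≈ 189.75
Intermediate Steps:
n(S, A) = 11/4 (n(S, A) = 7/4 + (¼)*4 = 7/4 + 1 = 11/4)
(T*n(1, -1))*p = (23*(11/4))*3 = (253/4)*3 = 759/4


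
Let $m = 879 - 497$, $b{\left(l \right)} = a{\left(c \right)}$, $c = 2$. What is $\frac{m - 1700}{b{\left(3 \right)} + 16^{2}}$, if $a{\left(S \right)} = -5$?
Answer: $- \frac{1318}{251} \approx -5.251$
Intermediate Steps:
$b{\left(l \right)} = -5$
$m = 382$ ($m = 879 - 497 = 382$)
$\frac{m - 1700}{b{\left(3 \right)} + 16^{2}} = \frac{382 - 1700}{-5 + 16^{2}} = - \frac{1318}{-5 + 256} = - \frac{1318}{251}$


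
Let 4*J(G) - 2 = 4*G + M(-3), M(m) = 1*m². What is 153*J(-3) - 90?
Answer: -513/4 ≈ -128.25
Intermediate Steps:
M(m) = m²
J(G) = 11/4 + G (J(G) = ½ + (4*G + (-3)²)/4 = ½ + (4*G + 9)/4 = ½ + (9 + 4*G)/4 = ½ + (9/4 + G) = 11/4 + G)
153*J(-3) - 90 = 153*(11/4 - 3) - 90 = 153*(-¼) - 90 = -153/4 - 90 = -513/4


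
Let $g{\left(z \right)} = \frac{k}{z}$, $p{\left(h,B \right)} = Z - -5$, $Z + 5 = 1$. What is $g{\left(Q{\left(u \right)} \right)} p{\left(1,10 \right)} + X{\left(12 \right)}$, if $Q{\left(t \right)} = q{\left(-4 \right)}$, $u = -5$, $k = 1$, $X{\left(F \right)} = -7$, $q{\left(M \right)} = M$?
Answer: $- \frac{29}{4} \approx -7.25$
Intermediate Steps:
$Z = -4$ ($Z = -5 + 1 = -4$)
$Q{\left(t \right)} = -4$
$p{\left(h,B \right)} = 1$ ($p{\left(h,B \right)} = -4 - -5 = -4 + 5 = 1$)
$g{\left(z \right)} = \frac{1}{z}$ ($g{\left(z \right)} = 1 \frac{1}{z} = \frac{1}{z}$)
$g{\left(Q{\left(u \right)} \right)} p{\left(1,10 \right)} + X{\left(12 \right)} = \frac{1}{-4} \cdot 1 - 7 = \left(- \frac{1}{4}\right) 1 - 7 = - \frac{1}{4} - 7 = - \frac{29}{4}$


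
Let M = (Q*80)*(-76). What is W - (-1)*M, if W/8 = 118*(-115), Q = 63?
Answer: -491600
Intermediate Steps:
M = -383040 (M = (63*80)*(-76) = 5040*(-76) = -383040)
W = -108560 (W = 8*(118*(-115)) = 8*(-13570) = -108560)
W - (-1)*M = -108560 - (-1)*(-383040) = -108560 - 1*383040 = -108560 - 383040 = -491600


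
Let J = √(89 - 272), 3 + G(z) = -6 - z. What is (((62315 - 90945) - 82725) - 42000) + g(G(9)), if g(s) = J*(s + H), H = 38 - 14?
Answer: -153355 + 6*I*√183 ≈ -1.5336e+5 + 81.167*I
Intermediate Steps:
G(z) = -9 - z (G(z) = -3 + (-6 - z) = -9 - z)
J = I*√183 (J = √(-183) = I*√183 ≈ 13.528*I)
H = 24
g(s) = I*√183*(24 + s) (g(s) = (I*√183)*(s + 24) = (I*√183)*(24 + s) = I*√183*(24 + s))
(((62315 - 90945) - 82725) - 42000) + g(G(9)) = (((62315 - 90945) - 82725) - 42000) + I*√183*(24 + (-9 - 1*9)) = ((-28630 - 82725) - 42000) + I*√183*(24 + (-9 - 9)) = (-111355 - 42000) + I*√183*(24 - 18) = -153355 + I*√183*6 = -153355 + 6*I*√183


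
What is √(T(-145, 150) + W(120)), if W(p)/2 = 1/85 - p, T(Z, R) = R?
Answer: 4*I*√40630/85 ≈ 9.4856*I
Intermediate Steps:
W(p) = 2/85 - 2*p (W(p) = 2*(1/85 - p) = 2/85 - 2*p)
√(T(-145, 150) + W(120)) = √(150 + (2/85 - 2*120)) = √(150 + (2/85 - 240)) = √(150 - 20398/85) = √(-7648/85) = 4*I*√40630/85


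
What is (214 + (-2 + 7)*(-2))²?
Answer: 41616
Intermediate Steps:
(214 + (-2 + 7)*(-2))² = (214 + 5*(-2))² = (214 - 10)² = 204² = 41616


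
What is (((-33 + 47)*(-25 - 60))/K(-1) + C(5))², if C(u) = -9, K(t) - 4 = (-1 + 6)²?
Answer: 2105401/841 ≈ 2503.4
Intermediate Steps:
K(t) = 29 (K(t) = 4 + (-1 + 6)² = 4 + 5² = 4 + 25 = 29)
(((-33 + 47)*(-25 - 60))/K(-1) + C(5))² = (((-33 + 47)*(-25 - 60))/29 - 9)² = ((14*(-85))*(1/29) - 9)² = (-1190*1/29 - 9)² = (-1190/29 - 9)² = (-1451/29)² = 2105401/841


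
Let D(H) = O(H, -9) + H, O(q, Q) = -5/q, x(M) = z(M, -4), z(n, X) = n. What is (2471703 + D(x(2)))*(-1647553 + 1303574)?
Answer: -1700427508495/2 ≈ -8.5021e+11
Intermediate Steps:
x(M) = M
D(H) = H - 5/H (D(H) = -5/H + H = H - 5/H)
(2471703 + D(x(2)))*(-1647553 + 1303574) = (2471703 + (2 - 5/2))*(-1647553 + 1303574) = (2471703 + (2 - 5*1/2))*(-343979) = (2471703 + (2 - 5/2))*(-343979) = (2471703 - 1/2)*(-343979) = (4943405/2)*(-343979) = -1700427508495/2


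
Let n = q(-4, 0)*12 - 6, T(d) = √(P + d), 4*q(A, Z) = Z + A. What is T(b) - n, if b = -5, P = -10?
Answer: 18 + I*√15 ≈ 18.0 + 3.873*I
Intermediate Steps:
q(A, Z) = A/4 + Z/4 (q(A, Z) = (Z + A)/4 = (A + Z)/4 = A/4 + Z/4)
T(d) = √(-10 + d)
n = -18 (n = ((¼)*(-4) + (¼)*0)*12 - 6 = (-1 + 0)*12 - 6 = -1*12 - 6 = -12 - 6 = -18)
T(b) - n = √(-10 - 5) - 1*(-18) = √(-15) + 18 = I*√15 + 18 = 18 + I*√15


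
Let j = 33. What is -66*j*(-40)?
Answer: 87120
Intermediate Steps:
-66*j*(-40) = -66*33*(-40) = -2178*(-40) = 87120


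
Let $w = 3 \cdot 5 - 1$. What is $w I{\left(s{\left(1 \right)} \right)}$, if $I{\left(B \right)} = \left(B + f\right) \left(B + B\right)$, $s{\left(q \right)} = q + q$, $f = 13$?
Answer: $840$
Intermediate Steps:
$s{\left(q \right)} = 2 q$
$I{\left(B \right)} = 2 B \left(13 + B\right)$ ($I{\left(B \right)} = \left(B + 13\right) \left(B + B\right) = \left(13 + B\right) 2 B = 2 B \left(13 + B\right)$)
$w = 14$ ($w = 15 - 1 = 14$)
$w I{\left(s{\left(1 \right)} \right)} = 14 \cdot 2 \cdot 2 \cdot 1 \left(13 + 2 \cdot 1\right) = 14 \cdot 2 \cdot 2 \left(13 + 2\right) = 14 \cdot 2 \cdot 2 \cdot 15 = 14 \cdot 60 = 840$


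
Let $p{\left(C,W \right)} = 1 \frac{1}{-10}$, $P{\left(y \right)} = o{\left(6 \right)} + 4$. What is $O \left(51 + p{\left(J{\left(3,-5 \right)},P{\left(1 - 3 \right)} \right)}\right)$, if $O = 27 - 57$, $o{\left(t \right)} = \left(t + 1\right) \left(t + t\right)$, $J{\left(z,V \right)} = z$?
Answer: $-1527$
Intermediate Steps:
$o{\left(t \right)} = 2 t \left(1 + t\right)$ ($o{\left(t \right)} = \left(1 + t\right) 2 t = 2 t \left(1 + t\right)$)
$P{\left(y \right)} = 88$ ($P{\left(y \right)} = 2 \cdot 6 \left(1 + 6\right) + 4 = 2 \cdot 6 \cdot 7 + 4 = 84 + 4 = 88$)
$p{\left(C,W \right)} = - \frac{1}{10}$ ($p{\left(C,W \right)} = 1 \left(- \frac{1}{10}\right) = - \frac{1}{10}$)
$O = -30$
$O \left(51 + p{\left(J{\left(3,-5 \right)},P{\left(1 - 3 \right)} \right)}\right) = - 30 \left(51 - \frac{1}{10}\right) = \left(-30\right) \frac{509}{10} = -1527$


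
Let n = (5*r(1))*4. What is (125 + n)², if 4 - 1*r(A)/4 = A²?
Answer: 133225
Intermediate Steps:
r(A) = 16 - 4*A²
n = 240 (n = (5*(16 - 4*1²))*4 = (5*(16 - 4*1))*4 = (5*(16 - 4))*4 = (5*12)*4 = 60*4 = 240)
(125 + n)² = (125 + 240)² = 365² = 133225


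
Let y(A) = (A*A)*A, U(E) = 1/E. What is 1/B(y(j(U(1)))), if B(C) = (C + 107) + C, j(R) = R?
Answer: 1/109 ≈ 0.0091743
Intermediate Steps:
U(E) = 1/E
y(A) = A³ (y(A) = A²*A = A³)
B(C) = 107 + 2*C (B(C) = (107 + C) + C = 107 + 2*C)
1/B(y(j(U(1)))) = 1/(107 + 2*(1/1)³) = 1/(107 + 2*1³) = 1/(107 + 2*1) = 1/(107 + 2) = 1/109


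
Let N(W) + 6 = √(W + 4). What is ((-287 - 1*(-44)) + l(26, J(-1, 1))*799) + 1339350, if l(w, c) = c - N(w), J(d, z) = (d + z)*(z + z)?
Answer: 1343901 - 799*√30 ≈ 1.3395e+6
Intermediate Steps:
N(W) = -6 + √(4 + W) (N(W) = -6 + √(W + 4) = -6 + √(4 + W))
J(d, z) = 2*z*(d + z) (J(d, z) = (d + z)*(2*z) = 2*z*(d + z))
l(w, c) = 6 + c - √(4 + w) (l(w, c) = c - (-6 + √(4 + w)) = c + (6 - √(4 + w)) = 6 + c - √(4 + w))
((-287 - 1*(-44)) + l(26, J(-1, 1))*799) + 1339350 = ((-287 - 1*(-44)) + (6 + 2*1*(-1 + 1) - √(4 + 26))*799) + 1339350 = ((-287 + 44) + (6 + 2*1*0 - √30)*799) + 1339350 = (-243 + (6 + 0 - √30)*799) + 1339350 = (-243 + (6 - √30)*799) + 1339350 = (-243 + (4794 - 799*√30)) + 1339350 = (4551 - 799*√30) + 1339350 = 1343901 - 799*√30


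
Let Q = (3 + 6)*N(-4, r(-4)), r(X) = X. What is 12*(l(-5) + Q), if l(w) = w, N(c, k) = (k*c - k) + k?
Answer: 1668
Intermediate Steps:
N(c, k) = c*k (N(c, k) = (c*k - k) + k = (-k + c*k) + k = c*k)
Q = 144 (Q = (3 + 6)*(-4*(-4)) = 9*16 = 144)
12*(l(-5) + Q) = 12*(-5 + 144) = 12*139 = 1668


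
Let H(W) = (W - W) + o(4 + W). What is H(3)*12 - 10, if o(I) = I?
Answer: 74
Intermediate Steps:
H(W) = 4 + W (H(W) = (W - W) + (4 + W) = 0 + (4 + W) = 4 + W)
H(3)*12 - 10 = (4 + 3)*12 - 10 = 7*12 - 10 = 84 - 10 = 74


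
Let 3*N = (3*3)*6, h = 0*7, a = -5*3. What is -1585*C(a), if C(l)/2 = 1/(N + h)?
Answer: -1585/9 ≈ -176.11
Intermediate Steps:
a = -15
h = 0
N = 18 (N = ((3*3)*6)/3 = (9*6)/3 = (1/3)*54 = 18)
C(l) = 1/9 (C(l) = 2/(18 + 0) = 2/18 = 2*(1/18) = 1/9)
-1585*C(a) = -1585*1/9 = -1585/9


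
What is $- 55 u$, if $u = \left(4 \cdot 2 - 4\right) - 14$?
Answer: $550$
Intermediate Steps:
$u = -10$ ($u = \left(8 - 4\right) - 14 = 4 - 14 = -10$)
$- 55 u = \left(-55\right) \left(-10\right) = 550$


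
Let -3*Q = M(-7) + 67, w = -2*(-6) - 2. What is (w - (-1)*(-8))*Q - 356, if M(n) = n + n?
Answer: -1174/3 ≈ -391.33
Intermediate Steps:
w = 10 (w = 12 - 2 = 10)
M(n) = 2*n
Q = -53/3 (Q = -(2*(-7) + 67)/3 = -(-14 + 67)/3 = -⅓*53 = -53/3 ≈ -17.667)
(w - (-1)*(-8))*Q - 356 = (10 - (-1)*(-8))*(-53/3) - 356 = (10 - 1*8)*(-53/3) - 356 = (10 - 8)*(-53/3) - 356 = 2*(-53/3) - 356 = -106/3 - 356 = -1174/3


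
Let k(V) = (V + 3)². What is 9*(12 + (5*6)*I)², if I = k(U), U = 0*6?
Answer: 715716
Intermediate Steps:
U = 0
k(V) = (3 + V)²
I = 9 (I = (3 + 0)² = 3² = 9)
9*(12 + (5*6)*I)² = 9*(12 + (5*6)*9)² = 9*(12 + 30*9)² = 9*(12 + 270)² = 9*282² = 9*79524 = 715716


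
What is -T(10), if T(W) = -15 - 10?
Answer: 25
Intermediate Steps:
T(W) = -25
-T(10) = -1*(-25) = 25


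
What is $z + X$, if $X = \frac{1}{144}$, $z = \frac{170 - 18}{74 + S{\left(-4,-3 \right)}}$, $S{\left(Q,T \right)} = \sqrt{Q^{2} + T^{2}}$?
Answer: $\frac{21967}{11376} \approx 1.931$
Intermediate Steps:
$z = \frac{152}{79}$ ($z = \frac{170 - 18}{74 + \sqrt{\left(-4\right)^{2} + \left(-3\right)^{2}}} = \frac{152}{74 + \sqrt{16 + 9}} = \frac{152}{74 + \sqrt{25}} = \frac{152}{74 + 5} = \frac{152}{79} \approx 1.9241$)
$X = \frac{1}{144} \approx 0.0069444$
$z + X = \frac{152}{79} + \frac{1}{144} = \frac{21967}{11376}$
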